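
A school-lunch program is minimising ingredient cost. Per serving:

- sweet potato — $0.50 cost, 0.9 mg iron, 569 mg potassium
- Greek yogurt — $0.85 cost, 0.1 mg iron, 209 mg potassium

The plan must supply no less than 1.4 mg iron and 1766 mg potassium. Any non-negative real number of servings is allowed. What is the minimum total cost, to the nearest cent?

$1.55

sweet potato only: max(1.4/0.9, 1766/569) = 3.104 servings → $1.55.
Greek yogurt only: max(1.4/0.1, 1766/209) = 14 servings → $11.90.
sweet potato + Greek yogurt with both tight: 0.8841 servings and 6.043 servings → $5.58.
Cheapest feasible corner: $1.55.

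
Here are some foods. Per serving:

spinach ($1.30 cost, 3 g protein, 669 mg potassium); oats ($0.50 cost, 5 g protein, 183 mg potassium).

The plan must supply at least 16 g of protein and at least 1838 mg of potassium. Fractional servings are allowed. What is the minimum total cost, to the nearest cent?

$3.84

The cheapest plan sits at a corner of the feasible region — with two constraints it uses at most two foods.
spinach only: max(16/3, 1838/669) = 5.333 servings → $6.93.
oats only: max(16/5, 1838/183) = 10.04 servings → $5.02.
spinach + oats with both tight: 2.24 servings and 1.856 servings → $3.84.
Cheapest feasible corner: $3.84.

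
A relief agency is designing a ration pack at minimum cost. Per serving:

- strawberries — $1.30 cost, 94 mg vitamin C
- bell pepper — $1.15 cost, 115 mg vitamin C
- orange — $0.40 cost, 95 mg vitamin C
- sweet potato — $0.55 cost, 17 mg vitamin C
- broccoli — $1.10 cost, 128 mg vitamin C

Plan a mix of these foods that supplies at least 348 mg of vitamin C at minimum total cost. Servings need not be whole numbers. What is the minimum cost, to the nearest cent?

$1.47

Cost per mg of vitamin C: orange $0.0042, broccoli $0.0086, bell pepper $0.0100, strawberries $0.0138, sweet potato $0.0324.
With no serving limits, use only orange: 348 mg / 95 mg = 3.663 servings × $0.40 = $1.47.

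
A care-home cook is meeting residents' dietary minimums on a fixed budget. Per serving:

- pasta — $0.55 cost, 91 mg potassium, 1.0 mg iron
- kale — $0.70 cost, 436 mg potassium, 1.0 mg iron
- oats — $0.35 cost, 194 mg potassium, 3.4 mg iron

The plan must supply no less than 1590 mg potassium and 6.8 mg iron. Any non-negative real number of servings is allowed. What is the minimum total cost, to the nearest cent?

Check every corner: each single food scaled to meet both minima, and each pair solved so both constraints bind.
pasta only: max(1590/91, 6.8/1.0) = 17.47 servings → $9.61.
kale only: max(1590/436, 6.8/1.0) = 6.8 servings → $4.76.
oats only: max(1590/194, 6.8/3.4) = 8.196 servings → $2.87.
pasta + kale with both tight: 3.985 servings and 2.815 servings → $4.16.
pasta + oats: intersection lies outside the first quadrant.
kale + oats with both tight: 3.172 servings and 1.067 servings → $2.59.
Cheapest feasible corner: $2.59.

$2.59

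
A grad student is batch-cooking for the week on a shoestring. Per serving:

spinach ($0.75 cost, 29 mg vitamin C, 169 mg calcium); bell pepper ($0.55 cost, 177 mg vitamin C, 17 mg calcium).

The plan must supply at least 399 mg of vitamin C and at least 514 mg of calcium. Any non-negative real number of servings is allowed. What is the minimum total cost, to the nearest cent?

$3.13

Two binding constraints pin down two serving amounts, so the optimal mix uses at most two foods. The candidates are each food alone (scaled to the tighter of vitamin C/calcium) and each pair with both constraints tight.
spinach only: max(399/29, 514/169) = 13.76 servings → $10.32.
bell pepper only: max(399/177, 514/17) = 30.24 servings → $16.63.
spinach + bell pepper with both tight: 2.862 servings and 1.785 servings → $3.13.
So the least-cost plan costs $3.13.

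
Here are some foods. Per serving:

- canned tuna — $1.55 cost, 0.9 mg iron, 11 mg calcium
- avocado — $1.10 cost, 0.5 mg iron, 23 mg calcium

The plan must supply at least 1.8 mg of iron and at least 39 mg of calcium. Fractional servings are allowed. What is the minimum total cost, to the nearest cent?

$3.34

Compare the cost at each extreme point of the feasible region.
canned tuna only: max(1.8/0.9, 39/11) = 3.545 servings → $5.50.
avocado only: max(1.8/0.5, 39/23) = 3.6 servings → $3.96.
canned tuna + avocado with both tight: 1.441 servings and 1.007 servings → $3.34.
So the least-cost plan costs $3.34.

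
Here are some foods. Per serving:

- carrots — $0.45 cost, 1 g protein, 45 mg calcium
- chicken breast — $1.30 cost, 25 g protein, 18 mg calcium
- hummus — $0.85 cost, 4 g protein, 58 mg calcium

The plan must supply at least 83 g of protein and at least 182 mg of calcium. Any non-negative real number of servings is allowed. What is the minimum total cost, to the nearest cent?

$5.41

Check every corner: each single food scaled to meet both minima, and each pair solved so both constraints bind.
carrots only: max(83/1, 182/45) = 83 servings → $37.35.
chicken breast only: max(83/25, 182/18) = 10.11 servings → $13.14.
hummus only: max(83/4, 182/58) = 20.75 servings → $17.64.
carrots + chicken breast with both tight: 2.761 servings and 3.21 servings → $5.41.
carrots + hummus with both targets exact would need a negative amount; discard.
chicken breast + hummus with both tight: 2.965 servings and 2.218 servings → $5.74.
Cheapest feasible corner: $5.41.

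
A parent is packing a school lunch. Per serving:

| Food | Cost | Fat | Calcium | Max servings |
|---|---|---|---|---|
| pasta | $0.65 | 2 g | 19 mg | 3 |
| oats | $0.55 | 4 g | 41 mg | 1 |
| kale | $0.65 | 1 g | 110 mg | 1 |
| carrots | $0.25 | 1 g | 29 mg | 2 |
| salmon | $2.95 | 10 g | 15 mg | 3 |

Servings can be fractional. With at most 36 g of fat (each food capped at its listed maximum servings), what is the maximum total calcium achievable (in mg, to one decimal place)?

Calcium per g fat: kale 110, carrots 29, oats 10.25, pasta 9.5, salmon 1.5.
Take 1 serving of kale: uses 1 g fat, +110.0 mg calcium (running total 110.0 mg).
Take 2 servings of carrots: uses 2 g fat, +58.0 mg calcium (running total 168.0 mg).
Take 1 serving of oats: uses 4 g fat, +41.0 mg calcium (running total 209.0 mg).
Take 3 servings of pasta: uses 6 g fat, +57.0 mg calcium (running total 266.0 mg).
Take 2.3 servings of salmon: uses 23 g fat, +34.5 mg calcium (running total 300.5 mg).
Greedy by best ratio exhausts the fat allowance optimally: 300.5 mg.

300.5 mg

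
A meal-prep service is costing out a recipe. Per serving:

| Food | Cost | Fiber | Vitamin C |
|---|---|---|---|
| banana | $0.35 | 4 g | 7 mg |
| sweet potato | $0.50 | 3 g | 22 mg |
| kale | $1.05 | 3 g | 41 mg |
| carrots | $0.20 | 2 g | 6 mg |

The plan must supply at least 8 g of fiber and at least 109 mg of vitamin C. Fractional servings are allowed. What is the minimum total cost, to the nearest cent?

Check every corner: each single food scaled to meet both minima, and each pair solved so both constraints bind.
banana only: max(8/4, 109/7) = 15.57 servings → $5.45.
sweet potato only: max(8/3, 109/22) = 4.955 servings → $2.48.
kale only: max(8/3, 109/41) = 2.667 servings → $2.80.
carrots only: max(8/2, 109/6) = 18.17 servings → $3.63.
banana + sweet potato: intersection lies outside the first quadrant.
banana + kale with both tight: 0.006993 servings and 2.657 servings → $2.79.
banana + carrots: the both-tight solution has a negative serving — not a feasible corner.
sweet potato + kale with both tight: 0.01754 servings and 2.649 servings → $2.79.
sweet potato + carrots: the both-tight solution has a negative serving — not a feasible corner.
kale + carrots with both tight: 2.656 servings and 0.01562 servings → $2.79.
So the least-cost plan costs $2.48.

$2.48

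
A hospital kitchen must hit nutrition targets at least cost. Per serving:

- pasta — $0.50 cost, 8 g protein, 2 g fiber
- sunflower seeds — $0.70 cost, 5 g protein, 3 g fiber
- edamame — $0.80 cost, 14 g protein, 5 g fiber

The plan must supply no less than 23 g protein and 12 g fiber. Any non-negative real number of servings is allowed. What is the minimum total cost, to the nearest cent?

$1.92

pasta only: max(23/8, 12/2) = 6 servings → $3.00.
sunflower seeds only: max(23/5, 12/3) = 4.6 servings → $3.22.
edamame only: max(23/14, 12/5) = 2.4 servings → $1.92.
pasta + sunflower seeds with both tight: 0.6429 servings and 3.571 servings → $2.82.
pasta + edamame with both targets exact would need a negative amount; discard.
sunflower seeds + edamame with both tight: 3.118 servings and 0.5294 servings → $2.61.
The minimum over all feasible corners is $1.92.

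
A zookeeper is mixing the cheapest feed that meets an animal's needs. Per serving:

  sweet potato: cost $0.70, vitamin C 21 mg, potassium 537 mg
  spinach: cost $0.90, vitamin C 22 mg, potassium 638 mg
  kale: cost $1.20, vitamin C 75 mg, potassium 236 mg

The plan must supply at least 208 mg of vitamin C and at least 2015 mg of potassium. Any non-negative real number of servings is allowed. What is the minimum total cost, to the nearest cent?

$4.38

Check every corner: each single food scaled to meet both minima, and each pair solved so both constraints bind.
sweet potato only: max(208/21, 2015/537) = 9.905 servings → $6.93.
spinach only: max(208/22, 2015/638) = 9.455 servings → $8.51.
kale only: max(208/75, 2015/236) = 8.538 servings → $10.25.
sweet potato + spinach: intersection lies outside the first quadrant.
sweet potato + kale with both tight: 2.889 servings and 1.964 servings → $4.38.
spinach + kale with both tight: 2.392 servings and 2.072 servings → $4.64.
So the least-cost plan costs $4.38.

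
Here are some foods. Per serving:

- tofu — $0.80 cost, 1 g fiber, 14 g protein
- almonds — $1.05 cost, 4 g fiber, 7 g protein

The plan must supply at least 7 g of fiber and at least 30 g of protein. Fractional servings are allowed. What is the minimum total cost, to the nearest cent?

This is a tiny linear program; its minimum lies at a vertex of the feasible set. List the vertices and price them.
tofu only: max(7/1, 30/14) = 7 servings → $5.60.
almonds only: max(7/4, 30/7) = 4.286 servings → $4.50.
tofu + almonds with both tight: 1.449 servings and 1.388 servings → $2.62.
Cheapest feasible corner: $2.62.

$2.62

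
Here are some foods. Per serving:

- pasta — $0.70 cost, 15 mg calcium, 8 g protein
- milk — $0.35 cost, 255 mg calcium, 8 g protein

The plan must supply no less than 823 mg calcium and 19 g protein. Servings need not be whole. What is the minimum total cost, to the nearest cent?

Check every corner: each single food scaled to meet both minima, and each pair solved so both constraints bind.
pasta only: max(823/15, 19/8) = 54.87 servings → $38.41.
milk only: max(823/255, 19/8) = 3.227 servings → $1.13.
pasta + milk: intersection lies outside the first quadrant.
Cheapest feasible corner: $1.13.

$1.13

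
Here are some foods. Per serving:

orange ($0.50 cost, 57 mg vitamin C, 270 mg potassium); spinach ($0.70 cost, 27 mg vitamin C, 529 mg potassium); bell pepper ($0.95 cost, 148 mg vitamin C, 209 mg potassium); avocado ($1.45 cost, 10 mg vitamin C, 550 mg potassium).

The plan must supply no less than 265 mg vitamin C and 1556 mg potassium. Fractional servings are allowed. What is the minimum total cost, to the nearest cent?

Minimising a linear cost over {vitamin C ≥ 265, potassium ≥ 1556, servings ≥ 0} — the optimum is at a vertex, using one or two foods.
orange only: max(265/57, 1556/270) = 5.763 servings → $2.88.
spinach only: max(265/27, 1556/529) = 9.815 servings → $6.87.
bell pepper only: max(265/148, 1556/209) = 7.445 servings → $7.07.
avocado only: max(265/10, 1556/550) = 26.5 servings → $38.42.
orange + spinach with both tight: 4.294 servings and 0.7498 servings → $2.67.
orange + bell pepper: the both-tight solution has a negative serving — not a feasible corner.
orange + avocado with both tight: 4.544 servings and 0.5983 servings → $3.14.
spinach + bell pepper with both tight: 2.408 servings and 1.351 servings → $2.97.
spinach + avocado: the both-tight solution has a negative serving — not a feasible corner.
bell pepper + avocado with both tight: 1.642 servings and 2.205 servings → $4.76.
So the least-cost plan costs $2.67.

$2.67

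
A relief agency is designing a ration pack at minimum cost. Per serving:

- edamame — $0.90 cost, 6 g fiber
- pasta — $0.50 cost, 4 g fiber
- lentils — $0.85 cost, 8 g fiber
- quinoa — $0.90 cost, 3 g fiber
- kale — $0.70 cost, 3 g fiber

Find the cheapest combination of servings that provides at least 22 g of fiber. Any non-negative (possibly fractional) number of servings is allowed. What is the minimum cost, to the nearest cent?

Cost per g of fiber: lentils $0.1062, pasta $0.1250, edamame $0.1500, kale $0.2333, quinoa $0.3000.
With no serving limits, use only lentils: 22 g / 8 g = 2.75 servings × $0.85 = $2.34.

$2.34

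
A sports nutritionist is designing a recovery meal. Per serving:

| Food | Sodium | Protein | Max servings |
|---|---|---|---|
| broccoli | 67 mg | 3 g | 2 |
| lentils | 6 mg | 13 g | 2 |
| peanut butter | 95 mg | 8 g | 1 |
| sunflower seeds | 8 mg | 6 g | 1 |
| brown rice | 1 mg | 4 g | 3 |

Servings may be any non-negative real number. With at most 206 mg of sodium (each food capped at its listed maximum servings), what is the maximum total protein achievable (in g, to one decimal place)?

55.9 g

Protein per mg sodium: brown rice 4, lentils 2.167, sunflower seeds 0.75, peanut butter 0.08421, broccoli 0.04478.
Take 3 servings of brown rice: uses 3 mg sodium, +12.0 g protein (running total 12.0 g).
Take 2 servings of lentils: uses 12 mg sodium, +26.0 g protein (running total 38.0 g).
Take 1 serving of sunflower seeds: uses 8 mg sodium, +6.0 g protein (running total 44.0 g).
Take 1 serving of peanut butter: uses 95 mg sodium, +8.0 g protein (running total 52.0 g).
Take 1.313 servings of broccoli: uses 88 mg sodium, +3.9 g protein (running total 55.9 g).
Greedy by best ratio exhausts the sodium allowance optimally: 55.9 g.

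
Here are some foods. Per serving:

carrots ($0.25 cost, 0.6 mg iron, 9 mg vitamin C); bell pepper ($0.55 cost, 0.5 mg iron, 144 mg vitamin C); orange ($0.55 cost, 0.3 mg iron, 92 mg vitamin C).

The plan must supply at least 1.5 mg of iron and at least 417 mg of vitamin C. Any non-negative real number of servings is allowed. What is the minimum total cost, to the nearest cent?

$1.61

A basic optimal solution has at most two foods positive. Try each food alone and each pair with both targets met exactly.
carrots only: max(1.5/0.6, 417/9) = 46.33 servings → $11.58.
bell pepper only: max(1.5/0.5, 417/144) = 3 servings → $1.65.
orange only: max(1.5/0.3, 417/92) = 5 servings → $2.75.
carrots + bell pepper with both tight: 0.09158 servings and 2.89 servings → $1.61.
carrots + orange with both tight: 0.2457 servings and 4.509 servings → $2.54.
bell pepper + orange: the both-tight solution has a negative serving — not a feasible corner.
Cheapest feasible corner: $1.61.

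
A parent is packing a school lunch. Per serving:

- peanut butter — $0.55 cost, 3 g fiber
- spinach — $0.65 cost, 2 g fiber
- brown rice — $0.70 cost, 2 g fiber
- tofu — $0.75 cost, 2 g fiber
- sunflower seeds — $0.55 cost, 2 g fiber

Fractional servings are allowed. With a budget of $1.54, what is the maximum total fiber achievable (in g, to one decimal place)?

8.4 g

Fiber per dollar: peanut butter 5.455, sunflower seeds 3.636, spinach 3.077, brown rice 2.857, tofu 2.667.
With no serving limits, spend the whole cost allowance on peanut butter: $1.54 / $0.55 × 3 g = 8.4 g.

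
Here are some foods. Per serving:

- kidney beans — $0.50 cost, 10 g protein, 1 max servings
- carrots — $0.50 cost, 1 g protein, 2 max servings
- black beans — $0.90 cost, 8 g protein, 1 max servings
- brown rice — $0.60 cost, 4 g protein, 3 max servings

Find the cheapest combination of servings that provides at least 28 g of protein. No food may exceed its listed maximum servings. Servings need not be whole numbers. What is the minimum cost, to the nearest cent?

$2.90

Cost per g of protein: kidney beans $0.0500, black beans $0.1125, brown rice $0.1500, carrots $0.5000.
Take 1 serving of kidney beans: +10.0 g protein for $0.50 (total $0.50, still need 18.0 g).
Take 1 serving of black beans: +8.0 g protein for $0.90 (total $1.40, still need 10.0 g).
Take 2.5 servings of brown rice: +10.0 g protein for $1.50 (total $2.90, still need 0.0 g).
Filling from the cheapest source first is optimal under one linear minimum: $2.90.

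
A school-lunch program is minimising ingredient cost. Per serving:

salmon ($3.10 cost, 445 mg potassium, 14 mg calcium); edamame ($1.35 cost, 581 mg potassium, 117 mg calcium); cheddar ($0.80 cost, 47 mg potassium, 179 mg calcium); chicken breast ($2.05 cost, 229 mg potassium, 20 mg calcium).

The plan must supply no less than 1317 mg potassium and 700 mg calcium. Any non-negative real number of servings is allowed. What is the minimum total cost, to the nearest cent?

salmon only: max(1317/445, 700/14) = 50 servings → $155.00.
edamame only: max(1317/581, 700/117) = 5.983 servings → $8.08.
cheddar only: max(1317/47, 700/179) = 28.02 servings → $22.42.
chicken breast only: max(1317/229, 700/20) = 35 servings → $71.75.
salmon + edamame: the both-tight solution has a negative serving — not a feasible corner.
salmon + cheddar with both tight: 2.568 servings and 3.71 servings → $10.93.
salmon + chicken breast: intersection lies outside the first quadrant.
edamame + cheddar with both tight: 2.059 servings and 2.565 servings → $4.83.
edamame + chicken breast with both targets exact would need a negative amount; discard.
cheddar + chicken breast with both tight: 3.345 servings and 5.065 servings → $13.06.
So the least-cost plan costs $4.83.

$4.83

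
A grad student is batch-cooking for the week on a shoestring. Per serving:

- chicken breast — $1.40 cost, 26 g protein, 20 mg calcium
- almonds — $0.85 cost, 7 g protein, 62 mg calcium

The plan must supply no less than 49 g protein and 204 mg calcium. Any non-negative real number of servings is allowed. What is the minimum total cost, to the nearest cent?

$4.03

At the optimum either one food covers both requirements or two foods hit both targets exactly; no other combination can be cheaper.
chicken breast only: max(49/26, 204/20) = 10.2 servings → $14.28.
almonds only: max(49/7, 204/62) = 7 servings → $5.95.
chicken breast + almonds with both tight: 1.094 servings and 2.938 servings → $4.03.
Cheapest feasible corner: $4.03.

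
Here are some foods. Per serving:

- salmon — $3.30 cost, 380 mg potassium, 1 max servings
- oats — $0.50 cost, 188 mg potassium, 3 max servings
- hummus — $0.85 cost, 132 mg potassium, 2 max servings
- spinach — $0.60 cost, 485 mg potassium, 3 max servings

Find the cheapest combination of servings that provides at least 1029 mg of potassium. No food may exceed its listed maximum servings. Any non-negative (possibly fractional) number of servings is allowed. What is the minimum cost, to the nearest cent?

$1.27

Cost per mg of potassium: spinach $0.0012, oats $0.0027, hummus $0.0064, salmon $0.0087.
Take 2.122 servings of spinach: +1029.0 mg potassium for $1.27 (total $1.27, still need 0.0 mg).
Filling from the cheapest source first is optimal under one linear minimum: $1.27.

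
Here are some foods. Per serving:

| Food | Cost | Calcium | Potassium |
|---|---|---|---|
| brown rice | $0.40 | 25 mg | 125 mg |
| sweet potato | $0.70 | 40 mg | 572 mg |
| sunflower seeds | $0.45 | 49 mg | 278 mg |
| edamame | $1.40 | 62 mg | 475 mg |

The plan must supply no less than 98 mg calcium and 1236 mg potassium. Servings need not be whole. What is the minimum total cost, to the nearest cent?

$1.56

A basic optimal solution has at most two foods positive. Try each food alone and each pair with both targets met exactly.
brown rice only: max(98/25, 1236/125) = 9.888 servings → $3.96.
sweet potato only: max(98/40, 1236/572) = 2.45 servings → $1.72.
sunflower seeds only: max(98/49, 1236/278) = 4.446 servings → $2.00.
edamame only: max(98/62, 1236/475) = 2.602 servings → $3.64.
brown rice + sweet potato with both tight: 0.7114 servings and 2.005 servings → $1.69.
brown rice + sunflower seeds: intersection lies outside the first quadrant.
brown rice + edamame: intersection lies outside the first quadrant.
sweet potato + sunflower seeds with both tight: 1.971 servings and 0.3913 servings → $1.56.
sweet potato + edamame with both tight: 1.827 servings and 0.4018 servings → $1.84.
sunflower seeds + edamame: intersection lies outside the first quadrant.
So the least-cost plan costs $1.56.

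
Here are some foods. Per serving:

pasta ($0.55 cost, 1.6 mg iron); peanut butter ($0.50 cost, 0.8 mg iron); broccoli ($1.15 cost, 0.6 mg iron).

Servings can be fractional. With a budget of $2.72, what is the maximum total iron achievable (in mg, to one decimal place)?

Iron per dollar: pasta 2.909, peanut butter 1.6, broccoli 0.5217.
With no serving limits, spend the whole cost allowance on pasta: $2.72 / $0.55 × 1.6 mg = 7.9 mg.

7.9 mg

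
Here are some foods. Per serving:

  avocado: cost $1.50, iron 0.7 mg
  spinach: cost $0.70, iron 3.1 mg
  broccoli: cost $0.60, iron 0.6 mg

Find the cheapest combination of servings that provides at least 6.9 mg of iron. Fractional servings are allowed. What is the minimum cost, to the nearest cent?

$1.56

Cost per mg of iron: spinach $0.2258, broccoli $1.0000, avocado $2.1429.
With no serving limits, use only spinach: 6.9 mg / 3.1 mg = 2.226 servings × $0.70 = $1.56.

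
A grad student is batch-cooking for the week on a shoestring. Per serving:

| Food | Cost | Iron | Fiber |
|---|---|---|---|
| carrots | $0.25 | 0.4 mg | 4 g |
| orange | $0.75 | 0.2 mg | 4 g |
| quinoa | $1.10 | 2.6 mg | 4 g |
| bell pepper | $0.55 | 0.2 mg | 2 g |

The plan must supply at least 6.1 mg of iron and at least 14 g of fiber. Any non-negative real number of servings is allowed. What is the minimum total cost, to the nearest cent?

Compare the cost at each extreme point of the feasible region.
carrots only: max(6.1/0.4, 14/4) = 15.25 servings → $3.81.
orange only: max(6.1/0.2, 14/4) = 30.5 servings → $22.88.
quinoa only: max(6.1/2.6, 14/4) = 3.5 servings → $3.85.
bell pepper only: max(6.1/0.2, 14/2) = 30.5 servings → $16.77.
carrots + orange with both targets exact would need a negative amount; discard.
carrots + quinoa with both tight: 1.364 servings and 2.136 servings → $2.69.
carrots + bell pepper (both tight): parallel constraints — no distinct corner.
orange + quinoa with both tight: 1.25 servings and 2.25 servings → $3.41.
orange + bell pepper: intersection lies outside the first quadrant.
quinoa + bell pepper with both tight: 2.136 servings and 2.727 servings → $3.85.
Cheapest feasible corner: $2.69.

$2.69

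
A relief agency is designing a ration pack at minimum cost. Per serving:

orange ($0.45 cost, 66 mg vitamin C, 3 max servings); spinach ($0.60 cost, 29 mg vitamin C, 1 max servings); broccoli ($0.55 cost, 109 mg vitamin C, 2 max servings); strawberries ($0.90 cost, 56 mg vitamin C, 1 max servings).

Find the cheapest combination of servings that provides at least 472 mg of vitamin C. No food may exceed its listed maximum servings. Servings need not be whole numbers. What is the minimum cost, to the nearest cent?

$3.35

Cost per mg of vitamin C: broccoli $0.0050, orange $0.0068, strawberries $0.0161, spinach $0.0207.
Take 2 servings of broccoli: +218.0 mg vitamin C for $1.10 (total $1.10, still need 254.0 mg).
Take 3 servings of orange: +198.0 mg vitamin C for $1.35 (total $2.45, still need 56.0 mg).
Take 1 serving of strawberries: +56.0 mg vitamin C for $0.90 (total $3.35, still need 0.0 mg).
Filling from the cheapest source first is optimal under one linear minimum: $3.35.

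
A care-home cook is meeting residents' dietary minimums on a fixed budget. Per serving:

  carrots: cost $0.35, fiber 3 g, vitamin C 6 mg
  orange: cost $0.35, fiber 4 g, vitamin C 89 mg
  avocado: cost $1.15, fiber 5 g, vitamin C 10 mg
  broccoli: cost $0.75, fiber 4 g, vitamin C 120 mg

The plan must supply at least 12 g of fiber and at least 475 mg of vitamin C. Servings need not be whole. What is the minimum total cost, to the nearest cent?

This is a tiny linear program; its minimum lies at a vertex of the feasible set. List the vertices and price them.
carrots only: max(12/3, 475/6) = 79.17 servings → $27.71.
orange only: max(12/4, 475/89) = 5.337 servings → $1.87.
avocado only: max(12/5, 475/10) = 47.5 servings → $54.62.
broccoli only: max(12/4, 475/120) = 3.958 servings → $2.97.
carrots + orange with both targets exact would need a negative amount; discard.
carrots + avocado (both tight): parallel constraints — no distinct corner.
carrots + broccoli: the both-tight solution has a negative serving — not a feasible corner.
orange + avocado with both targets exact would need a negative amount; discard.
orange + broccoli: intersection lies outside the first quadrant.
avocado + broccoli with both targets exact would need a negative amount; discard.
Cheapest feasible corner: $1.87.

$1.87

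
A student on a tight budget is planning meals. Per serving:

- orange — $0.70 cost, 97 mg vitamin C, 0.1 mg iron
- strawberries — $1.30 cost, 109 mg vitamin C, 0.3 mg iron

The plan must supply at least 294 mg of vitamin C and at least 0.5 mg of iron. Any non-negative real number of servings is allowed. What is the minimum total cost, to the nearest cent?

orange only: max(294/97, 0.5/0.1) = 5 servings → $3.50.
strawberries only: max(294/109, 0.5/0.3) = 2.697 servings → $3.51.
orange + strawberries with both tight: 1.852 servings and 1.049 servings → $2.66.
So the least-cost plan costs $2.66.

$2.66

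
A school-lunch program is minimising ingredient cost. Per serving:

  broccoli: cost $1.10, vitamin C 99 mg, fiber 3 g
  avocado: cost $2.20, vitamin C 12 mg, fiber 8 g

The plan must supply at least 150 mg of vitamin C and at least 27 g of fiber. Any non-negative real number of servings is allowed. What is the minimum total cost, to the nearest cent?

$7.74

The cheapest plan sits at a corner of the feasible region — with two constraints it uses at most two foods.
broccoli only: max(150/99, 27/3) = 9 servings → $9.90.
avocado only: max(150/12, 27/8) = 12.5 servings → $27.50.
broccoli + avocado with both tight: 1.159 servings and 2.94 servings → $7.74.
Cheapest feasible corner: $7.74.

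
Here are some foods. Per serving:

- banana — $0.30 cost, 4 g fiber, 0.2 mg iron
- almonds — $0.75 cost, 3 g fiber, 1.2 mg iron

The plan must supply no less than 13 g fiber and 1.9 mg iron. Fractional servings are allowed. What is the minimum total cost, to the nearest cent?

An LP optimum is at a vertex; with two nutrient constraints at most two foods are used. Check each candidate.
banana only: max(13/4, 1.9/0.2) = 9.5 servings → $2.85.
almonds only: max(13/3, 1.9/1.2) = 4.333 servings → $3.25.
banana + almonds with both tight: 2.357 servings and 1.19 servings → $1.60.
So the least-cost plan costs $1.60.

$1.60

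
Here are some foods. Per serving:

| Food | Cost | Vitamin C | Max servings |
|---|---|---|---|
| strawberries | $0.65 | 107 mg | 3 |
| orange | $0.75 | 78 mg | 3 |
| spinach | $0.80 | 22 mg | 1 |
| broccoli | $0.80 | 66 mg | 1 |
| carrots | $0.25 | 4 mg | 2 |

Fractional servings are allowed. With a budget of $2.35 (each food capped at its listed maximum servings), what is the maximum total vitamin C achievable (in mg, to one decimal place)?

362.6 mg

Vitamin C per dollar: strawberries 164.6, orange 104, broccoli 82.5, spinach 27.5, carrots 16.
Take 3 servings of strawberries: spends $1.95, +321.0 mg vitamin C (running total 321.0 mg).
Take 0.5333 servings of orange: spends $0.40, +41.6 mg vitamin C (running total 362.6 mg).
Filling greedily by vitamin C-per-dollar is optimal for one linear limit, giving 362.6 mg.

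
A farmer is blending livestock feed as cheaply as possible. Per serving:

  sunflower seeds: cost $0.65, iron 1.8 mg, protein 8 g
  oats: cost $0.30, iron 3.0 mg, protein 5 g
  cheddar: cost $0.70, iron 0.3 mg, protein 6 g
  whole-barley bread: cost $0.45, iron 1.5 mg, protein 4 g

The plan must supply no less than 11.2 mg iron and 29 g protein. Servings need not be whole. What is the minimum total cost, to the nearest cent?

Minimising a linear cost over {iron ≥ 11.2, protein ≥ 29, servings ≥ 0} — the optimum is at a vertex, using one or two foods.
sunflower seeds only: max(11.2/1.8, 29/8) = 6.222 servings → $4.04.
oats only: max(11.2/3.0, 29/5) = 5.8 servings → $1.74.
cheddar only: max(11.2/0.3, 29/6) = 37.33 servings → $26.13.
whole-barley bread only: max(11.2/1.5, 29/4) = 7.467 servings → $3.36.
sunflower seeds + oats with both tight: 2.067 servings and 2.493 servings → $2.09.
sunflower seeds + cheddar with both targets exact would need a negative amount; discard.
sunflower seeds + whole-barley bread: intersection lies outside the first quadrant.
oats + cheddar with both tight: 3.545 servings and 1.879 servings → $2.38.
oats + whole-barley bread with both tight: 0.2889 servings and 6.889 servings → $3.19.
cheddar + whole-barley bread: the both-tight solution has a negative serving — not a feasible corner.
So the least-cost plan costs $1.74.

$1.74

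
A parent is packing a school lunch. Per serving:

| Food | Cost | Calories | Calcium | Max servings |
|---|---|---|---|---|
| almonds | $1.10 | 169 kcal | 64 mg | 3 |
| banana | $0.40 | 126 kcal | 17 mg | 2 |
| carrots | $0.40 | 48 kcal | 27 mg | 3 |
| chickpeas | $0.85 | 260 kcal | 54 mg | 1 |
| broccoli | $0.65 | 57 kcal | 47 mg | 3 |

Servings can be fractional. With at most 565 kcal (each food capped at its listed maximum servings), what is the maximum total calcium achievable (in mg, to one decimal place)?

Calcium per kcal: broccoli 0.8246, carrots 0.5625, almonds 0.3787, chickpeas 0.2077, banana 0.1349.
Take 3 servings of broccoli: uses 171 kcal, +141.0 mg calcium (running total 141.0 mg).
Take 3 servings of carrots: uses 144 kcal, +81.0 mg calcium (running total 222.0 mg).
Take 1.479 servings of almonds: uses 250 kcal, +94.7 mg calcium (running total 316.7 mg).
Filling greedily by calcium-per-kcal is optimal for one linear limit, giving 316.7 mg.

316.7 mg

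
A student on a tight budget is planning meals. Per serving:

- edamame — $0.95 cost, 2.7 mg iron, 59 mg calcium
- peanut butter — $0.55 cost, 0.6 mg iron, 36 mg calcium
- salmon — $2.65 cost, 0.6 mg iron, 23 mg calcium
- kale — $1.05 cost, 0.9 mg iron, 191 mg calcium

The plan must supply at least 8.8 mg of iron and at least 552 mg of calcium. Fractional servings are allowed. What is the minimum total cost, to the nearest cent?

Compare the cost at each extreme point of the feasible region.
edamame only: max(8.8/2.7, 552/59) = 9.356 servings → $8.89.
peanut butter only: max(8.8/0.6, 552/36) = 15.33 servings → $8.43.
salmon only: max(8.8/0.6, 552/23) = 24 servings → $63.60.
kale only: max(8.8/0.9, 552/191) = 9.778 servings → $10.27.
edamame + peanut butter: the both-tight solution has a negative serving — not a feasible corner.
edamame + salmon: the both-tight solution has a negative serving — not a feasible corner.
edamame + kale with both tight: 2.559 servings and 2.099 servings → $4.64.
peanut butter + salmon with both targets exact would need a negative amount; discard.
peanut butter + kale with both tight: 14.4 servings and 0.1752 servings → $8.11.
salmon + kale with both tight: 12.61 servings and 1.372 servings → $34.85.
The minimum over all feasible corners is $4.64.

$4.64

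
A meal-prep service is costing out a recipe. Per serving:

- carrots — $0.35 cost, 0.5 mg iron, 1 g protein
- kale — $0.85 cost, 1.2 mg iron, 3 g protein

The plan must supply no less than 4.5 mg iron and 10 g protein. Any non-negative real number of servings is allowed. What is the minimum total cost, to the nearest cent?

A basic optimal solution has at most two foods positive. Try each food alone and each pair with both targets met exactly.
carrots only: max(4.5/0.5, 10/1) = 10 servings → $3.50.
kale only: max(4.5/1.2, 10/3) = 3.75 servings → $3.19.
carrots + kale with both tight: 5 servings and 1.667 servings → $3.17.
So the least-cost plan costs $3.17.

$3.17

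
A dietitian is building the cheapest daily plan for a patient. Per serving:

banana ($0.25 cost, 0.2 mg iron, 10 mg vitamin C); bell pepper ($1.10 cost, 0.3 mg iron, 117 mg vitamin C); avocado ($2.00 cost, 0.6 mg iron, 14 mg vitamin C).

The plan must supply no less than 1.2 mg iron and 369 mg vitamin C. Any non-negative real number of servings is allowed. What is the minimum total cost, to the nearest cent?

banana only: max(1.2/0.2, 369/10) = 36.9 servings → $9.22.
bell pepper only: max(1.2/0.3, 369/117) = 4 servings → $4.40.
avocado only: max(1.2/0.6, 369/14) = 26.36 servings → $52.71.
banana + bell pepper with both tight: 1.456 servings and 3.029 servings → $3.70.
banana + avocado: intersection lies outside the first quadrant.
bell pepper + avocado with both tight: 3.1 servings and 0.45 servings → $4.31.
Cheapest feasible corner: $3.70.

$3.70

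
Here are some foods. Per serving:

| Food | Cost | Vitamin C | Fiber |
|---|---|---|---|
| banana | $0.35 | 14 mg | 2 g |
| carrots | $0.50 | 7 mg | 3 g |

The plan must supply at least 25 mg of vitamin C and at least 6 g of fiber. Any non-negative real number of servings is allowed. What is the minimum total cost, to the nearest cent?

$1.02

banana only: max(25/14, 6/2) = 3 servings → $1.05.
carrots only: max(25/7, 6/3) = 3.571 servings → $1.79.
banana + carrots with both tight: 1.179 servings and 1.214 servings → $1.02.
So the least-cost plan costs $1.02.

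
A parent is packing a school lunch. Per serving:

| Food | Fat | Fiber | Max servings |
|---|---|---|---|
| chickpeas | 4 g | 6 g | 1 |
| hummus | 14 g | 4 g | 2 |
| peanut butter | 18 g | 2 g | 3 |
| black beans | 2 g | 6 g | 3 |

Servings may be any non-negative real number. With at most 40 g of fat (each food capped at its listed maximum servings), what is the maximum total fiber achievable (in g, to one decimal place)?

32.2 g

Fiber per g fat: black beans 3, chickpeas 1.5, hummus 0.2857, peanut butter 0.1111.
Take 3 servings of black beans: uses 6 g fat, +18.0 g fiber (running total 18.0 g).
Take 1 serving of chickpeas: uses 4 g fat, +6.0 g fiber (running total 24.0 g).
Take 2 servings of hummus: uses 28 g fat, +8.0 g fiber (running total 32.0 g).
Take 0.1111 servings of peanut butter: uses 2 g fat, +0.2 g fiber (running total 32.2 g).
Greedy by best ratio exhausts the fat allowance optimally: 32.2 g.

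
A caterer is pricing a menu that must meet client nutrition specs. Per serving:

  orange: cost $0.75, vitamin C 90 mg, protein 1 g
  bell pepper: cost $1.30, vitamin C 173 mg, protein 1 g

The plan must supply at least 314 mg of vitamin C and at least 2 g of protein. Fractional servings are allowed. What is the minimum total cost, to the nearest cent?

For a min-cost LP with two ≥-constraints, a basic feasible solution has at most two positive variables.
orange only: max(314/90, 2/1) = 3.489 servings → $2.62.
bell pepper only: max(314/173, 2/1) = 2 servings → $2.60.
orange + bell pepper with both tight: 0.3855 servings and 1.614 servings → $2.39.
Cheapest feasible corner: $2.39.

$2.39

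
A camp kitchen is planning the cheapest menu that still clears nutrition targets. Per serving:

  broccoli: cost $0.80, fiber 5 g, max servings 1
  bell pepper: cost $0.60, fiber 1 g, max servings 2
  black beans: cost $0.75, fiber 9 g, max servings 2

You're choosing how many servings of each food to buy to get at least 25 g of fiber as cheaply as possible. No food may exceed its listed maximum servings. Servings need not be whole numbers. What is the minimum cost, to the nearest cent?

Cost per g of fiber: black beans $0.0833, broccoli $0.1600, bell pepper $0.6000.
Take 2 servings of black beans: +18.0 g fiber for $1.50 (total $1.50, still need 7.0 g).
Take 1 serving of broccoli: +5.0 g fiber for $0.80 (total $2.30, still need 2.0 g).
Take 2 servings of bell pepper: +2.0 g fiber for $1.20 (total $3.50, still need 0.0 g).
Filling from the cheapest source first is optimal under one linear minimum: $3.50.

$3.50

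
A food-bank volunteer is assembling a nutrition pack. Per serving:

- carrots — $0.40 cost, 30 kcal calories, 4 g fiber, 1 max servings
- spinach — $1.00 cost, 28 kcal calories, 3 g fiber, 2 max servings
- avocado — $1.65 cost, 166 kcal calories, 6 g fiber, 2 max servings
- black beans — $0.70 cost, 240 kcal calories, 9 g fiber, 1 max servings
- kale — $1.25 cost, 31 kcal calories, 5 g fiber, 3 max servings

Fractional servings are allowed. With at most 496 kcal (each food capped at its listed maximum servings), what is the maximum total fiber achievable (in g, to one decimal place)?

36.8 g

Fiber per kcal: kale 0.1613, carrots 0.1333, spinach 0.1071, black beans 0.0375, avocado 0.03614.
Take 3 servings of kale: uses 93 kcal, +15.0 g fiber (running total 15.0 g).
Take 1 serving of carrots: uses 30 kcal, +4.0 g fiber (running total 19.0 g).
Take 2 servings of spinach: uses 56 kcal, +6.0 g fiber (running total 25.0 g).
Take 1 serving of black beans: uses 240 kcal, +9.0 g fiber (running total 34.0 g).
Take 0.4639 servings of avocado: uses 77 kcal, +2.8 g fiber (running total 36.8 g).
Greedy by best ratio exhausts the calories allowance optimally: 36.8 g.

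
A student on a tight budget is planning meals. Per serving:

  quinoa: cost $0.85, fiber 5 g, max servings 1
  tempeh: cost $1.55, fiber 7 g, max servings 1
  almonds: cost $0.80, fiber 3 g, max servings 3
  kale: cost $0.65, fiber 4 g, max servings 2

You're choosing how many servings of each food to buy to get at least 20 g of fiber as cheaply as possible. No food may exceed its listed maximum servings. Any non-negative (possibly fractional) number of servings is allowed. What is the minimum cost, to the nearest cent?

Cost per g of fiber: kale $0.1625, quinoa $0.1700, tempeh $0.2214, almonds $0.2667.
Take 2 servings of kale: +8.0 g fiber for $1.30 (total $1.30, still need 12.0 g).
Take 1 serving of quinoa: +5.0 g fiber for $0.85 (total $2.15, still need 7.0 g).
Take 1 serving of tempeh: +7.0 g fiber for $1.55 (total $3.70, still need 0.0 g).
Greedy by cheapest-per-g is optimal for a single linear constraint, so the minimum cost is $3.70.

$3.70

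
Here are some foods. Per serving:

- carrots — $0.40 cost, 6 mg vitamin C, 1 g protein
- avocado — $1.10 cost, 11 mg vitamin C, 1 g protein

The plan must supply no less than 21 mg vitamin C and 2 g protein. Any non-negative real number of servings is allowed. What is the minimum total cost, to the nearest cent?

$1.40

carrots only: max(21/6, 2/1) = 3.5 servings → $1.40.
avocado only: max(21/11, 2/1) = 2 servings → $2.20.
carrots + avocado with both tight: 0.2 servings and 1.8 servings → $2.06.
The minimum over all feasible corners is $1.40.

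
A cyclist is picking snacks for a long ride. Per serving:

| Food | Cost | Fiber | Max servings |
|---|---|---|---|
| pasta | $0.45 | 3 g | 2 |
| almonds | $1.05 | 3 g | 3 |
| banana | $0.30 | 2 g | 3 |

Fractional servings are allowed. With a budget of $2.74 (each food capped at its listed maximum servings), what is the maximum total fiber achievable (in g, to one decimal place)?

Fiber per dollar: pasta 6.667, banana 6.667, almonds 2.857.
Take 2 servings of pasta: spends $0.90, +6.0 g fiber (running total 6.0 g).
Take 3 servings of banana: spends $0.90, +6.0 g fiber (running total 12.0 g).
Take 0.8952 servings of almonds: spends $0.94, +2.7 g fiber (running total 14.7 g).
Greedy by best ratio exhausts the cost allowance optimally: 14.7 g.

14.7 g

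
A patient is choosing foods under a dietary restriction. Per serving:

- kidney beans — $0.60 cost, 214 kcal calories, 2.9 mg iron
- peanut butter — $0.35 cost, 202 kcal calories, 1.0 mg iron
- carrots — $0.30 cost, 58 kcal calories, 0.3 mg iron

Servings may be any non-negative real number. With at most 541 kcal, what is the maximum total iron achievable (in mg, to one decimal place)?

Iron per kcal: kidney beans 0.01355, carrots 0.005172, peanut butter 0.00495.
With no serving limits, spend the whole calories allowance on kidney beans: 541 kcal / 214 kcal × 2.9 mg = 7.3 mg.

7.3 mg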